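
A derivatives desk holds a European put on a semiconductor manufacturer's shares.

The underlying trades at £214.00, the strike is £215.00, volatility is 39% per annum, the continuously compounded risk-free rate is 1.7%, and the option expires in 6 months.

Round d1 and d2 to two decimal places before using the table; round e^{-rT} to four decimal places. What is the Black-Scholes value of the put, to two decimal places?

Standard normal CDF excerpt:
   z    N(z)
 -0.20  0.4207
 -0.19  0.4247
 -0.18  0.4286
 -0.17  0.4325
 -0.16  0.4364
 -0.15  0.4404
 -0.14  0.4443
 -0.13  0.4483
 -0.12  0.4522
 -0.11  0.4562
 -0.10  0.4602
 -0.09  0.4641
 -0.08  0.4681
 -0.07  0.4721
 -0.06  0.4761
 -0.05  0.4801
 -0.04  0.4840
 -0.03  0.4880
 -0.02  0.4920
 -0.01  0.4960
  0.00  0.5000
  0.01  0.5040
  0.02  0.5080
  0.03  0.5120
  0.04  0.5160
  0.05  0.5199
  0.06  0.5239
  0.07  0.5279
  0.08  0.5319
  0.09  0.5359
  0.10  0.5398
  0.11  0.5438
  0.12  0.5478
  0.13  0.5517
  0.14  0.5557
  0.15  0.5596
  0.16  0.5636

£22.53

σ√T = 0.39 × 0.7071 = 0.2758
d₁ = [ln(214/215) + (0.017 + 0.39²/2)·0.5] / 0.2758 = [-0.0047 + 0.0465] / 0.2758 = 0.1518 ⇒ 0.15
d₂ = d₁ − σ√T = 0.1518 − 0.2758 = -0.1240 ⇒ -0.12
exp(−rT) = exp(−0.017·0.5) = 0.9915
P = 215·0.9915·N(0.12) − 214·N(-0.15) = 215·0.9915·0.5478 − 214·0.4404 = 116.7759 − 94.2456 = 22.5303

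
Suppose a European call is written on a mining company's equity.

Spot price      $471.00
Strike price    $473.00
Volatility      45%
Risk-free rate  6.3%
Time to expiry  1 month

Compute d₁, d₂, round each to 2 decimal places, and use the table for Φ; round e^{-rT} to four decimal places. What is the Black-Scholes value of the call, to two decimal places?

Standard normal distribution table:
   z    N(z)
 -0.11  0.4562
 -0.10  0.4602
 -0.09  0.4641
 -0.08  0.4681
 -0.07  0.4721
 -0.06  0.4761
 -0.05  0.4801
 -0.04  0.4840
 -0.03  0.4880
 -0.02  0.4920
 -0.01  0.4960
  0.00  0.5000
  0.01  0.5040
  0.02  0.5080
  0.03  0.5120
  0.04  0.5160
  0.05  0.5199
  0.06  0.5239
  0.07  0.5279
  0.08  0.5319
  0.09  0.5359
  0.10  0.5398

$24.62

σ√T = 0.45 × 0.2887 = 0.1299
ln(S/K) + (r + σ²/2)T = ln(471/473) + (0.063 + 0.45²/2)·0.08333 = -0.0042 + 0.0137 = 0.0095
d₁ = 0.0095 / 0.1299 = 0.0727 which rounds to 0.07
d₂ = d₁ − σ√T = 0.0727 − 0.1299 = -0.0572 which rounds to -0.06
exp(−rT) = exp(−0.063·0.08333) = 0.9948
N(d₁) = N(0.07) = 0.5279;  N(d₂) = N(-0.06) = 0.4761
C = 471·0.5279 − 473·0.9948·0.4761 = 248.6409 − 224.0243 = 24.6166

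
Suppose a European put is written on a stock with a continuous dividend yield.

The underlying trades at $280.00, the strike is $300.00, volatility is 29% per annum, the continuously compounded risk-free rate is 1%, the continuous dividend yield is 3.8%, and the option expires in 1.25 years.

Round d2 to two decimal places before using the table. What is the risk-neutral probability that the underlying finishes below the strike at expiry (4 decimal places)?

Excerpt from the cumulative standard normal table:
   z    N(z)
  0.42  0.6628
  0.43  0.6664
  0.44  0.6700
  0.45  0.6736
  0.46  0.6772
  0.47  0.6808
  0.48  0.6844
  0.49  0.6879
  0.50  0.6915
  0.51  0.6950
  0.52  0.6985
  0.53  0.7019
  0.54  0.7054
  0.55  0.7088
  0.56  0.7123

T = 1.25;  σ√T = 0.3242
d₁ = [ln(280/300) + (0.01 − 0.038 + 0.29²/2)·1.25] / 0.3242 = [-0.0690 + 0.0176] / 0.3242 = -0.1586 which rounds to -0.16
d₂ = d₁ − σ√T = -0.1586 − 0.3242 = -0.4829 which rounds to -0.48
Risk-neutral Pr[S_T < K] = N(−d₂) = N(0.48) = 0.6844

0.6844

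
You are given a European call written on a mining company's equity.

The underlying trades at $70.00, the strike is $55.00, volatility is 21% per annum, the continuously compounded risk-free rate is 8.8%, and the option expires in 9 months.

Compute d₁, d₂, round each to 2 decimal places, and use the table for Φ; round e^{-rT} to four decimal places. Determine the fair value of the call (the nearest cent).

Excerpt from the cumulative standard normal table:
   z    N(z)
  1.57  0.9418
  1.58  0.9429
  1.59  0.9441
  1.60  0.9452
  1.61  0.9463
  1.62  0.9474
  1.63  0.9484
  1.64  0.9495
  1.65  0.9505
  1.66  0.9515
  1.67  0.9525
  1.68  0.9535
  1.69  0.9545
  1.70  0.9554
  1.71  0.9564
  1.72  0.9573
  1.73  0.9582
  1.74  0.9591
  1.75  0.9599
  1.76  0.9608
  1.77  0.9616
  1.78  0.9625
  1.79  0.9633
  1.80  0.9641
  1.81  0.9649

σ√T = 0.21·√0.75 = 0.1819
d₁ = [ln(70/55) + (0.088 + 0.21²/2)·0.75] / 0.1819 = [0.2412 + 0.0825] / 0.1819 = 1.7799 ≈ 1.78
d₂ = d₁ − σ√T = 1.7799 − 0.1819 = 1.5980 ≈ 1.60
e^(−rT) = e^(−0.088·0.75) = 0.9361
C = 70·N(1.78) − 55·0.9361·N(1.60) = 70·0.9625 − 55·0.9361·0.9452 = 67.3750 − 48.6641 = 18.7109

$18.71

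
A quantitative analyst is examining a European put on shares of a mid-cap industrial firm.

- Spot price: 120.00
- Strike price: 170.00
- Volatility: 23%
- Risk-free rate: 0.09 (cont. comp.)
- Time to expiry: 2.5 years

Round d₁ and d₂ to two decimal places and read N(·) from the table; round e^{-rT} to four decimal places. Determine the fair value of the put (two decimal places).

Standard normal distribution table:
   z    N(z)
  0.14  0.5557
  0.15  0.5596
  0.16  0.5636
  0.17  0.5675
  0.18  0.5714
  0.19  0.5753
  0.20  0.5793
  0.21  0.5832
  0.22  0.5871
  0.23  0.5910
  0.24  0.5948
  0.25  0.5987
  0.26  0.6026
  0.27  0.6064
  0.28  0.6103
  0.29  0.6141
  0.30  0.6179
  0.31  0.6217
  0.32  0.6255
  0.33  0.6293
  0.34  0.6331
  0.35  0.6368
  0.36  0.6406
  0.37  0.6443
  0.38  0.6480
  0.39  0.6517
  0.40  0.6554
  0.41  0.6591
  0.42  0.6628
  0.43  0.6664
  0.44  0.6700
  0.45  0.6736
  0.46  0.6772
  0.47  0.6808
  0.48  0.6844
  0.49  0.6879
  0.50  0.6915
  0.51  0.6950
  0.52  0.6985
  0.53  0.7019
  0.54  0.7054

σ√T = 0.23 × 1.5811 = 0.3637
d₁ = [ln(120/170) + (0.09 + 0.23²/2)·2.5] / 0.3637 = [-0.3483 + 0.2911] / 0.3637 = -0.1572 which rounds to -0.16
d₂ = d₁ − σ√T = -0.1572 − 0.3637 = -0.5209 which rounds to -0.52
exp(−rT) = exp(−0.09·2.5) = 0.7985
N(−d₂) = N(0.52) = 0.6985;  N(−d₁) = N(0.16) = 0.5636
P = 170·0.7985·0.6985 − 120·0.5636 = 94.8179 − 67.6320 = 27.1859

27.19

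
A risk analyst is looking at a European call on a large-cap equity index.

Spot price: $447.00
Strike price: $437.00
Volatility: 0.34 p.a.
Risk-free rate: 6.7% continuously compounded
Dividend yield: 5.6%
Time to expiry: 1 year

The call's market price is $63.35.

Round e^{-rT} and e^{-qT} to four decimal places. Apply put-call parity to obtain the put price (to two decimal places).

$49.39

e^(−qT) = e^(−0.056·1) = 0.9455;  e^(−rT) = e^(−0.067·1) = 0.9352
Put-call parity: C − P = S·e^(−qT) − K·e^(−rT) = 447·0.9455 − 437·0.9352 = 422.6385 − 408.6824 = 13.9561
P = C − (C − P) = 63.35 − (13.9561) = 49.3939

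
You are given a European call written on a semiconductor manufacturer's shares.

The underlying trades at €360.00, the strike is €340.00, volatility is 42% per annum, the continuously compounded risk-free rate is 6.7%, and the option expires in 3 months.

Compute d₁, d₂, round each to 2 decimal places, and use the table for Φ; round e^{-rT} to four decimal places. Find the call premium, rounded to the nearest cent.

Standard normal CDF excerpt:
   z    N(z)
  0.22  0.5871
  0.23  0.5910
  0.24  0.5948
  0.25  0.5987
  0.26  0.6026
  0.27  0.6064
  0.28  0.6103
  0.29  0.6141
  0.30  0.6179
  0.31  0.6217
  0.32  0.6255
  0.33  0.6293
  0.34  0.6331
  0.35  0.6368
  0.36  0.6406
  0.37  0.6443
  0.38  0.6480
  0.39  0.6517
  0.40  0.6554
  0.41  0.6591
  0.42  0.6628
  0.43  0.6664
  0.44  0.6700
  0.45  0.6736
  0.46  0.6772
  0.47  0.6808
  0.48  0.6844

σ√T = 0.42 × 0.5000 = 0.2100
ln(S/K) + (r + σ²/2)T = ln(360/340) + (0.067 + 0.42²/2)·0.25 = 0.0572 + 0.0388 = 0.0960
d₁ = 0.0960 / 0.2100 = 0.4569 which rounds to 0.46
d₂ = d₁ − σ√T = 0.4569 − 0.2100 = 0.2469 which rounds to 0.25
e^(−rT) = e^(−0.067·0.25) = 0.9834
N(d₁) = N(0.46) = 0.6772;  N(d₂) = N(0.25) = 0.5987
C = 360·0.6772 − 340·0.9834·0.5987 = 243.7920 − 200.1789 = 43.6131

€43.61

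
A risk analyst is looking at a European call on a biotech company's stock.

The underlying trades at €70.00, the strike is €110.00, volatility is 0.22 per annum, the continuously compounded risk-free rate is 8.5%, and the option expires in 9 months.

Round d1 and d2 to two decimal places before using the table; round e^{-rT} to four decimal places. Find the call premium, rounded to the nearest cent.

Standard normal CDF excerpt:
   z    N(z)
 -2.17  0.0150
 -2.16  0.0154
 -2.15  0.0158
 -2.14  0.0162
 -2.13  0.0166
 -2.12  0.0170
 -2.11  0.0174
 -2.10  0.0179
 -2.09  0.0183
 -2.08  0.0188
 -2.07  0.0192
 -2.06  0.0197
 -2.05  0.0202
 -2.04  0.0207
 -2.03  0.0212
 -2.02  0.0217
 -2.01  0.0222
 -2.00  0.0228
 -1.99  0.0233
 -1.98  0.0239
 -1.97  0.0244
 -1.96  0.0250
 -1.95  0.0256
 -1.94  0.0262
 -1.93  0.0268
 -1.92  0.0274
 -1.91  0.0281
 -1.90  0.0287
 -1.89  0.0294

€0.12

σ√T = 0.22·√0.75 = 0.1905
d₁ = [ln(70/110) + (0.085 + 0.22²/2)·0.75] / 0.1905 = [-0.4520 + 0.0819] / 0.1905 = -1.9424 → -1.94
d₂ = d₁ − σ√T = -1.9424 − 0.1905 = -2.1330 → -2.13
exp(−rT) = exp(−0.085·0.75) = 0.9382
N(d₁) = N(-1.94) = 0.0262;  N(d₂) = N(-2.13) = 0.0166
C = 70·0.0262 − 110·0.9382·0.0166 = 1.8340 − 1.7132 = 0.1208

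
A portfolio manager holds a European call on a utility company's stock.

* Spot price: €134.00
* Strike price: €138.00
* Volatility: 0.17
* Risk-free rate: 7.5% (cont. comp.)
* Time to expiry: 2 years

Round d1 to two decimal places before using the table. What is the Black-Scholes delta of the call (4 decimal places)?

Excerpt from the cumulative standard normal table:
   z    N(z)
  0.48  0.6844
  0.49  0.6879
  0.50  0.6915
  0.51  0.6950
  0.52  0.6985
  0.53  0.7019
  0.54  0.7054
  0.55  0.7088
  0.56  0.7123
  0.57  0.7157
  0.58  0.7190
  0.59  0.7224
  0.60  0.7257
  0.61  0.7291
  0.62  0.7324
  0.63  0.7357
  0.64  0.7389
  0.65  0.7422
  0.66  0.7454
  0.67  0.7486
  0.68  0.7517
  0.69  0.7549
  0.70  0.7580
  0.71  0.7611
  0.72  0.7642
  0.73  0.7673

σ√T = 0.17 × 1.4142 = 0.2404
d₁ = [ln(134/138) + (0.075 + ½·0.17²)·2] / (σ√T) = (-0.0294 + 0.1789) / 0.2404 = 0.6218 → 0.62
N(d₁) = N(0.62) = 0.7324
Δ_call = N(d₁) = 0.7324

0.7324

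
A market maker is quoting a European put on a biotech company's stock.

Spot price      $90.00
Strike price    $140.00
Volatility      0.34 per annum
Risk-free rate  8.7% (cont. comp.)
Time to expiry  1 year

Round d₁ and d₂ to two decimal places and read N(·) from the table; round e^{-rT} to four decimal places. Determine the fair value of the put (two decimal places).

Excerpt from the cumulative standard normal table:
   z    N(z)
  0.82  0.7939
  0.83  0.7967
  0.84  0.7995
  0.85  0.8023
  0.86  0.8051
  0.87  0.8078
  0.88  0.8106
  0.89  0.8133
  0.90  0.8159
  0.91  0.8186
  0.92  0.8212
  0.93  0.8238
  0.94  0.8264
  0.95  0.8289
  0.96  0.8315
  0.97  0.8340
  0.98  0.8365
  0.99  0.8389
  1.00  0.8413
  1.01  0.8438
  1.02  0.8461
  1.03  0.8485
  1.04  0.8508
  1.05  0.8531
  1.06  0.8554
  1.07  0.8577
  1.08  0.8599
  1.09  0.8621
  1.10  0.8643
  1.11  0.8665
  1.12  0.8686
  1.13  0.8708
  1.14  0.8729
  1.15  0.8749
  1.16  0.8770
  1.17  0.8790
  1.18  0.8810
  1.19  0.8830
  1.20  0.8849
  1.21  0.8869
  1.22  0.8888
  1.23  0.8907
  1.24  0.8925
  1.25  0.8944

$41.12

T = 1;  σ√T = 0.3400
d₁ = [ln(90/140) + (0.087 + ½·0.34²)·1] / (σ√T) = (-0.4418 + 0.1448) / 0.3400 = -0.8736 ≈ -0.87
d₂ = -0.8736 − 0.3400 = -1.2136 ≈ -1.21
e^(−rT) = e^(−0.087·1) = 0.9167
N(−d₂) = N(1.21) = 0.8869;  N(−d₁) = N(0.87) = 0.8078
P = 140·0.9167·0.8869 − 90·0.8078 = 113.8230 − 72.7020 = 41.1210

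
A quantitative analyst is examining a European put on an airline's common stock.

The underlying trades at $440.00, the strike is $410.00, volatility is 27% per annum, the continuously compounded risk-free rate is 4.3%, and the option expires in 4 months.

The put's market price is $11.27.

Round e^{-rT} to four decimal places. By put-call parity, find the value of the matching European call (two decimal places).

e^(−rT) = e^(−0.043·0.3333) = 0.9858
Put-call parity: C − P = S − K·e^(−rT) = 440 − 410·0.9858 = 440 − 404.1780 = 35.8220
C = P + (C − P) = 11.27 + (35.8220) = 47.0920

$47.09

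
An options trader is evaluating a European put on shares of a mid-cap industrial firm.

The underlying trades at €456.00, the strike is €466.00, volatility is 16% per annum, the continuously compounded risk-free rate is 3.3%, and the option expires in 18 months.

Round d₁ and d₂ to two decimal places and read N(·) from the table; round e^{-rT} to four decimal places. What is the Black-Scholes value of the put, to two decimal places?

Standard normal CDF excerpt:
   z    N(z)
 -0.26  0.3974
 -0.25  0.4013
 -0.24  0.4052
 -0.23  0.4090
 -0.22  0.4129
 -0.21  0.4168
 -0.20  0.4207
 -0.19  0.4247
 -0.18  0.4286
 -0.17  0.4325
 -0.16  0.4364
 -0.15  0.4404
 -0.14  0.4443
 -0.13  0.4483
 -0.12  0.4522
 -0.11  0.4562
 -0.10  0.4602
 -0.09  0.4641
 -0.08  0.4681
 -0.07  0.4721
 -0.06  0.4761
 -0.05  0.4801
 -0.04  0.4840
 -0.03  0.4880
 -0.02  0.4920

€29.88

T = 1.5;  σ√T = 0.1960
ln(S/K) + (r + σ²/2)T = ln(456/466) + (0.033 + 0.16²/2)·1.5 = -0.0217 + 0.0687 = 0.0470
d₁ = 0.0470 / 0.1960 = 0.2399 ⇒ 0.24
d₂ = d₁ − σ√T = 0.2399 − 0.1960 = 0.0439 ⇒ 0.04
e^(−rT) = e^(−0.033·1.5) = 0.9517
N(−d₂) = N(-0.04) = 0.4840;  N(−d₁) = N(-0.24) = 0.4052
P = 466·0.9517·0.4840 − 456·0.4052 = 214.6502 − 184.7712 = 29.8790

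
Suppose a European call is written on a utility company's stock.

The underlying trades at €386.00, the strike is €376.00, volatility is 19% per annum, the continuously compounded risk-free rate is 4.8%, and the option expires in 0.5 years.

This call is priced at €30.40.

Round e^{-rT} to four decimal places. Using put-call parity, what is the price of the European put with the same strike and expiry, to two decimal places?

e^(−rT) = e^(−0.048·0.5) = 0.9763
Put-call parity: C − P = S − K·e^(−rT) = 386 − 376·0.9763 = 386 − 367.0888 = 18.9112
P = C − (C − P) = 30.40 − (18.9112) = 11.4888

€11.49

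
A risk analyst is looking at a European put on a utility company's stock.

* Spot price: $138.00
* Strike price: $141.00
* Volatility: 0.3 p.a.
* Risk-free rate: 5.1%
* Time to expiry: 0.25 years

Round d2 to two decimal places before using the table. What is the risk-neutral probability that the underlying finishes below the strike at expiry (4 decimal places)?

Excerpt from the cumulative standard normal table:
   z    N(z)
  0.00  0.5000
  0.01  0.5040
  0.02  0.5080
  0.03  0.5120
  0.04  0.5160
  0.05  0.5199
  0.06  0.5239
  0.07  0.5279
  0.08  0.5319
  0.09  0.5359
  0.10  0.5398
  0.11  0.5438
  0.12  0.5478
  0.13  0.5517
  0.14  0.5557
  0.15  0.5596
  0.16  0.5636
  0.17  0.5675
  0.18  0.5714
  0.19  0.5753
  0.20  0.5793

T = 0.25;  σ√T = 0.1500
d₁ = [ln(138/141) + (0.051 + ½·0.3²)·0.25] / (σ√T) = (-0.0215 + 0.0240) / 0.1500 = 0.0166 → 0.02
d₂ = 0.0166 − 0.1500 = -0.1334 → -0.13
Risk-neutral Pr[S_T < K] = N(−d₂) = N(0.13) = 0.5517

0.5517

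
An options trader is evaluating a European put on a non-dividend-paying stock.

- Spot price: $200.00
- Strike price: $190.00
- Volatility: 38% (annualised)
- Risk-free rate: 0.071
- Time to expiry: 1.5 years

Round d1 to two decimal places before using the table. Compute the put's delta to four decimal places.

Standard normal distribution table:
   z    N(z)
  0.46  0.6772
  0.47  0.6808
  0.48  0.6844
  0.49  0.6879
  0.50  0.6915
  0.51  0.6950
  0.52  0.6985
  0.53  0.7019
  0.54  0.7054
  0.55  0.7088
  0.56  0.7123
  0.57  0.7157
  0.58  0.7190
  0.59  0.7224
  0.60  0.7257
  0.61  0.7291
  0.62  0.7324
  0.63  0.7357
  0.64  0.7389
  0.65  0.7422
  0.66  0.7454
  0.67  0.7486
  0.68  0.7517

T = 1.5;  σ√T = 0.4654
ln(S/K) + (r + σ²/2)T = ln(200/190) + (0.071 + 0.38²/2)·1.5 = 0.0513 + 0.2148 = 0.2661
d₁ = 0.2661 / 0.4654 = 0.5717 → 0.57
N(d₁) = N(0.57) = 0.7157
Δ_put = N(d₁) − 1 = 0.7157 − 1 = -0.2843

-0.2843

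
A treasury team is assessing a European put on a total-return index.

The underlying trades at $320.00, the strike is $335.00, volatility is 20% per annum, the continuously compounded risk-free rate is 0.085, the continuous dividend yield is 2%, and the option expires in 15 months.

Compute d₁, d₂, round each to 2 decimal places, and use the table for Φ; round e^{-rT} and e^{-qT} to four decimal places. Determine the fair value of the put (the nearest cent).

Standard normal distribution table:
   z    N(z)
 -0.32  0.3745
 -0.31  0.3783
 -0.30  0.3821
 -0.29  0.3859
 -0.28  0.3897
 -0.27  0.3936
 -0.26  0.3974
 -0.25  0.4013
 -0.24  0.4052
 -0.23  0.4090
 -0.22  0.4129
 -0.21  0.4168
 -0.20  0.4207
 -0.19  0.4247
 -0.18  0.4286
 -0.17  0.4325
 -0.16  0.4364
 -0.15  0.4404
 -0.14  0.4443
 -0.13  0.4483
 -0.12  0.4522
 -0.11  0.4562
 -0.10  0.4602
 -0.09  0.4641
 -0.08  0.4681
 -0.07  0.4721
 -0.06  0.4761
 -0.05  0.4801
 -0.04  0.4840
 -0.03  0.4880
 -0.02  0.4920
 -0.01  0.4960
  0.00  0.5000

σ√T = 0.2 × 1.1180 = 0.2236
d₁ = [ln(320/335) + (0.085 − 0.02 + 0.2²/2)·1.25] / 0.2236 = [-0.0458 + 0.1063] / 0.2236 = 0.2703 which rounds to 0.27
d₂ = d₁ − σ√T = 0.2703 − 0.2236 = 0.0467 which rounds to 0.05
e^(−qT) = e^(−0.02·1.25) = 0.9753;  e^(−rT) = e^(−0.085·1.25) = 0.8992
N(−d₂) = N(-0.05) = 0.4801;  N(−d₁) = N(-0.27) = 0.3936
P = 335·0.8992·0.4801 − 320·0.9753·0.3936 = 144.6215 − 122.8410 = 21.7805

$21.78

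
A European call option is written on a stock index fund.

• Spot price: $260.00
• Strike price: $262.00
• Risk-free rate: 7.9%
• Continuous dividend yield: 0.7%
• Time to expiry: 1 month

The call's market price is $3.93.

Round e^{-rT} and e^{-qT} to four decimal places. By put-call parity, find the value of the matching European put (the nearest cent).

$4.36

exp(−qT) = exp(−0.007·0.08333) = 0.9994;  exp(−rT) = exp(−0.079·0.08333) = 0.9934
Put-call parity: C − P = S·e^(−qT) − K·e^(−rT) = 260·0.9994 − 262·0.9934 = 259.8440 − 260.2708 = -0.4268
P = C − (C − P) = 3.93 − (-0.4268) = 4.3568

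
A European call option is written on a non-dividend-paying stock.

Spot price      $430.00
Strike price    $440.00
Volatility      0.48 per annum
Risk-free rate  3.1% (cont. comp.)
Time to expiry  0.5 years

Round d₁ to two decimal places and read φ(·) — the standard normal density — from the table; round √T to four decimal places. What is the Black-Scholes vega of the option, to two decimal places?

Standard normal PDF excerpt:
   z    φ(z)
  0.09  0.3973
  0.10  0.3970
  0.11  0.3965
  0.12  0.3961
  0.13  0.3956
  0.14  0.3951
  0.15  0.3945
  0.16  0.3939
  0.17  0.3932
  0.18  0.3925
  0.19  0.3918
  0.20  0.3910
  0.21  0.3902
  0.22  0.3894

σ√T = 0.48·√0.5 = 0.3394
d₁ = [ln(430/440) + (0.031 + 0.48²/2)·0.5] / 0.3394 = [-0.0230 + 0.0731] / 0.3394 = 0.1476 → 0.15
√T = √0.5 = 0.7071
φ(d₁) = φ(0.15) = 0.3945
vega = S·φ(d₁)·√T = 430·0.3945·0.7071 = 119.9489
(Call and put vega coincide under Black-Scholes.)

119.95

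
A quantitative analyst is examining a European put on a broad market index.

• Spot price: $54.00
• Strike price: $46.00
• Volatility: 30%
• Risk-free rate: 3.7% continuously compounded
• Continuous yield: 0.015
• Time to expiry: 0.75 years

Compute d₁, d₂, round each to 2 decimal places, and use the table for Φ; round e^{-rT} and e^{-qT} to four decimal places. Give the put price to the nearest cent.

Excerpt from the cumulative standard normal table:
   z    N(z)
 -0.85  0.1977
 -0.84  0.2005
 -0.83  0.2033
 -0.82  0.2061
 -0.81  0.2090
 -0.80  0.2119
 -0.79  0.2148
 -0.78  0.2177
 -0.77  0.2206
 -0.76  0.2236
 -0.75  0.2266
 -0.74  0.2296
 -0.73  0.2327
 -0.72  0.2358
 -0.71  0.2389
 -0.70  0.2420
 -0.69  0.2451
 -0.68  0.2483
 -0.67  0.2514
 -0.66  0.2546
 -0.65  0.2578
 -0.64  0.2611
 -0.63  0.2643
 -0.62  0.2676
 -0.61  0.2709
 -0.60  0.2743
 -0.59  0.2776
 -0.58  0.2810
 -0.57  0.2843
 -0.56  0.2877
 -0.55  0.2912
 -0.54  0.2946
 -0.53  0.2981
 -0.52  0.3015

σ√T = 0.3 × 0.8660 = 0.2598
d₁ = [ln(54/46) + (0.037 − 0.015 + 0.3²/2)·0.75] / 0.2598 = [0.1603 + 0.0503] / 0.2598 = 0.8106 → 0.81
d₂ = d₁ − σ√T = 0.8106 − 0.2598 = 0.5508 → 0.55
e^(−qT) = e^(−0.015·0.75) = 0.9888;  e^(−rT) = e^(−0.037·0.75) = 0.9726
N(−d₂) = N(-0.55) = 0.2912;  N(−d₁) = N(-0.81) = 0.2090
P = 46·0.9726·0.2912 − 54·0.9888·0.2090 = 13.0282 − 11.1596 = 1.8686

$1.87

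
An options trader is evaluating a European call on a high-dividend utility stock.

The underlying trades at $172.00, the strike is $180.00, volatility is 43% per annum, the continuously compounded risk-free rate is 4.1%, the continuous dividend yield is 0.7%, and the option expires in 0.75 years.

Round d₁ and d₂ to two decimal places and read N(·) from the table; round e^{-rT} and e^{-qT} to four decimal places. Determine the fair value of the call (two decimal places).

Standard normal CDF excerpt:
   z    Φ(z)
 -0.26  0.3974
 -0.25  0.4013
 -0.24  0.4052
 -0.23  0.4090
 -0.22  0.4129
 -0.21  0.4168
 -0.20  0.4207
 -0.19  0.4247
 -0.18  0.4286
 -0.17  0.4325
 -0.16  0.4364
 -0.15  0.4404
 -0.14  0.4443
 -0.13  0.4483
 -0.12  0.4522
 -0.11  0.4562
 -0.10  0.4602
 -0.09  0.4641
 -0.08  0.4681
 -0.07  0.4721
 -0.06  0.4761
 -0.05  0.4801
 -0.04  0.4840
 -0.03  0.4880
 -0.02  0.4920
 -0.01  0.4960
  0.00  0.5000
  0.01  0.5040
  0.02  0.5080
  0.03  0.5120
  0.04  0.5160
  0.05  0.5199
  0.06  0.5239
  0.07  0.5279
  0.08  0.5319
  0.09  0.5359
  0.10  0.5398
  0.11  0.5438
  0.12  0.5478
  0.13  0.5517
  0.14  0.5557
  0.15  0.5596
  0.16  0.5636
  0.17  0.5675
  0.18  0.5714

$23.67

T = 0.75;  σ√T = 0.3724
d₁ = [ln(172/180) + (0.041 − 0.007 + ½·0.43²)·0.75] / (σ√T) = (-0.0455 + 0.0948) / 0.3724 = 0.1326 → 0.13
d₂ = 0.1326 − 0.3724 = -0.2398 → -0.24
e^(−qT) = e^(−0.007·0.75) = 0.9948;  e^(−rT) = e^(−0.041·0.75) = 0.9697
N(d₁) = N(0.13) = 0.5517;  N(d₂) = N(-0.24) = 0.4052
C = 172·0.9948·0.5517 − 180·0.9697·0.4052 = 94.3990 − 70.7260 = 23.6729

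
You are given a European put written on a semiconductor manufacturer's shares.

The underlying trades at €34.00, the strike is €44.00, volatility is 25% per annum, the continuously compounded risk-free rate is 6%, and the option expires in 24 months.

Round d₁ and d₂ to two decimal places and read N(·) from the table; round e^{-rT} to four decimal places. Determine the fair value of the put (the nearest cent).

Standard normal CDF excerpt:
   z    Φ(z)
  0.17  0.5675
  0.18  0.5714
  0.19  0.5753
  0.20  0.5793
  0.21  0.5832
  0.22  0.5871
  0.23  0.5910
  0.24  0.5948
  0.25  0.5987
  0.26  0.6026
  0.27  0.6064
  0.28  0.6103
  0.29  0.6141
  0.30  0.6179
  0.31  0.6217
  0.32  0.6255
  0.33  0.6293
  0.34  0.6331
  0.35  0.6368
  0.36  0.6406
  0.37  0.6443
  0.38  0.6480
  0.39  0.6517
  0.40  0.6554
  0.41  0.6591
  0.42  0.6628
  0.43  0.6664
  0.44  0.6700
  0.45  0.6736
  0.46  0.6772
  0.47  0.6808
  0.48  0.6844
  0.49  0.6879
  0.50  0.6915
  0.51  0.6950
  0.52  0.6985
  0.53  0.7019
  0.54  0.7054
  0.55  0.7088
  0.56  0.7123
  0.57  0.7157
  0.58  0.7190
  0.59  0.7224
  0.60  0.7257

σ√T = 0.25·√2 = 0.3536
d₁ = [ln(34/44) + (0.06 + ½·0.25²)·2] / (σ√T) = (-0.2578 + 0.1825) / 0.3536 = -0.2131 which rounds to -0.21
d₂ = -0.2131 − 0.3536 = -0.5666 which rounds to -0.57
exp(−rT) = exp(−0.06·2) = 0.8869
N(−d₂) = N(0.57) = 0.7157;  N(−d₁) = N(0.21) = 0.5832
P = 44·0.8869·0.7157 − 34·0.5832 = 27.9292 − 19.8288 = 8.1004

€8.10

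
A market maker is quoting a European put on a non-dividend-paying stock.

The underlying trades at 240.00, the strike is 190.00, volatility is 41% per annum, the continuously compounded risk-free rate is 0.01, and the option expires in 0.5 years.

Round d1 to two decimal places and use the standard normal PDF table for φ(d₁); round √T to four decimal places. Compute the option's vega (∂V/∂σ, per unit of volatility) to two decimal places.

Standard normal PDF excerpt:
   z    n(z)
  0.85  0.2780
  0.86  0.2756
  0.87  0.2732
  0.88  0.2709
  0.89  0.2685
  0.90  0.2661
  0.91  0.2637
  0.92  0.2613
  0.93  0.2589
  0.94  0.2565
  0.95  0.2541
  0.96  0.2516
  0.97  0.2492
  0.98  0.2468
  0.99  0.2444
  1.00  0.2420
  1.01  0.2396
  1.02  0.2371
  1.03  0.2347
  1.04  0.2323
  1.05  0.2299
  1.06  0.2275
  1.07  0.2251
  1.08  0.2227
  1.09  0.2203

42.29

T = 0.5;  σ√T = 0.2899
d₁ = [ln(240/190) + (0.01 + ½·0.41²)·0.5] / (σ√T) = (0.2336 + 0.0470) / 0.2899 = 0.9680 ≈ 0.97
√T = √0.5 = 0.7071
φ(d₁) = φ(0.97) = 0.2492
vega = S·φ(d₁)·√T = 240·0.2492·0.7071 = 42.2902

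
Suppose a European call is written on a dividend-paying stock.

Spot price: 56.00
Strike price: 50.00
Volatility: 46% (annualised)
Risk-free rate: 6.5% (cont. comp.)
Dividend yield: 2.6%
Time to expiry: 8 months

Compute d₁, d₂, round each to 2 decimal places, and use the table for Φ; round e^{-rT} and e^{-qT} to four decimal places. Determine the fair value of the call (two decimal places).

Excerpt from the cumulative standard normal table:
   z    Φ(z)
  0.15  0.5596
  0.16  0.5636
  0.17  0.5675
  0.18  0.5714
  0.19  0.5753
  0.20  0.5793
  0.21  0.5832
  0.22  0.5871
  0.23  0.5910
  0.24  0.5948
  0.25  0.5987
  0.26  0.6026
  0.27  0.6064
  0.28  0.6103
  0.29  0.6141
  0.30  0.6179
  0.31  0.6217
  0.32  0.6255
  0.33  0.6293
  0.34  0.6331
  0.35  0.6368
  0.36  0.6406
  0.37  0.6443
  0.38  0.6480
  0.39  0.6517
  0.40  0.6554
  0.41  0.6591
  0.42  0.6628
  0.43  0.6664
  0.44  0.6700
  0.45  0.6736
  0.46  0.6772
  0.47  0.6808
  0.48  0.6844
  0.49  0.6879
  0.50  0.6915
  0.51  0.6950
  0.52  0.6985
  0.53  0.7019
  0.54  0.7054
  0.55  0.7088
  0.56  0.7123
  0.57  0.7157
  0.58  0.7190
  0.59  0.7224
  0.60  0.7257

11.84

σ√T = 0.46 × 0.8165 = 0.3756
d₁ = [ln(56/50) + (0.065 − 0.026 + ½·0.46²)·0.6667] / (σ√T) = (0.1133 + 0.0965) / 0.3756 = 0.5588 ⇒ 0.56
d₂ = 0.5588 − 0.3756 = 0.1832 ⇒ 0.18
exp(−qT) = exp(−0.026·0.6667) = 0.9828;  exp(−rT) = exp(−0.065·0.6667) = 0.9576
N(d₁) = N(0.56) = 0.7123;  N(d₂) = N(0.18) = 0.5714
C = 56·0.9828·0.7123 − 50·0.9576·0.5714 = 39.2027 − 27.3586 = 11.8441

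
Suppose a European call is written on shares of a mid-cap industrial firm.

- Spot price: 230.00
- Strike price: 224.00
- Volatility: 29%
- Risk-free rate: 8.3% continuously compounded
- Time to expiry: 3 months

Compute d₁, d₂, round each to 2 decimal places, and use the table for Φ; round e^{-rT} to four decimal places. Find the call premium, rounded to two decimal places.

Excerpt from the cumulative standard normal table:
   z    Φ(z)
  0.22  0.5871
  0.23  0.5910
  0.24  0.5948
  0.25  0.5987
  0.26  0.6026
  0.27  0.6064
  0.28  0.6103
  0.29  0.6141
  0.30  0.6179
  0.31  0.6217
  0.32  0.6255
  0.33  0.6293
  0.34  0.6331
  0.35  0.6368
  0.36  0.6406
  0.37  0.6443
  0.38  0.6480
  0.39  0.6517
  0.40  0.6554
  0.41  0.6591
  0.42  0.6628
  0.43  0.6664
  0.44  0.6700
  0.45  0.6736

σ√T = 0.29 × 0.5000 = 0.1450
d₁ = [ln(230/224) + (0.083 + 0.29²/2)·0.25] / 0.1450 = [0.0264 + 0.0313] / 0.1450 = 0.3979 → 0.40
d₂ = d₁ − σ√T = 0.3979 − 0.1450 = 0.2529 → 0.25
exp(−rT) = exp(−0.083·0.25) = 0.9795
N(d₁) = N(0.40) = 0.6554;  N(d₂) = N(0.25) = 0.5987
C = 230·0.6554 − 224·0.9795·0.5987 = 150.7420 − 131.3596 = 19.3824

19.38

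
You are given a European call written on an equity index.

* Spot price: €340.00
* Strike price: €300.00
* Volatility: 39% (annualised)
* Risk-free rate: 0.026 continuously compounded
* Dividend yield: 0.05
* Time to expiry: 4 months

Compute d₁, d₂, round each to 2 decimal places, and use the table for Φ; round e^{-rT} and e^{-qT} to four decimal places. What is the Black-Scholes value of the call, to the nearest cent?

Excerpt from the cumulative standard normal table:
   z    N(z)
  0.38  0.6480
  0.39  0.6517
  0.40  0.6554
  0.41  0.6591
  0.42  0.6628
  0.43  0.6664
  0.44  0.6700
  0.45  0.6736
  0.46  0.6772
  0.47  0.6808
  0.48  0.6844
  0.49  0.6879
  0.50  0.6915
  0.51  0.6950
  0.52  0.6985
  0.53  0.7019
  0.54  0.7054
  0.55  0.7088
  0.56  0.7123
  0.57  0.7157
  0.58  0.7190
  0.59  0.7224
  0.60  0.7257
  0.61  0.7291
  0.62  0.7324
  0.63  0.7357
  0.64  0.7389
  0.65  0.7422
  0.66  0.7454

€49.98

σ√T = 0.39·√0.3333 = 0.2252
d₁ = [ln(340/300) + (0.026 − 0.05 + 0.39²/2)·0.3333] / 0.2252 = [0.1252 + 0.0173] / 0.2252 = 0.6329 ⇒ 0.63
d₂ = d₁ − σ√T = 0.6329 − 0.2252 = 0.4078 ⇒ 0.41
exp(−qT) = exp(−0.05·0.3333) = 0.9835;  exp(−rT) = exp(−0.026·0.3333) = 0.9914
C = 340·0.9835·N(0.63) − 300·0.9914·N(0.41) = 340·0.9835·0.7357 − 300·0.9914·0.6591 = 246.0107 − 196.0295 = 49.9812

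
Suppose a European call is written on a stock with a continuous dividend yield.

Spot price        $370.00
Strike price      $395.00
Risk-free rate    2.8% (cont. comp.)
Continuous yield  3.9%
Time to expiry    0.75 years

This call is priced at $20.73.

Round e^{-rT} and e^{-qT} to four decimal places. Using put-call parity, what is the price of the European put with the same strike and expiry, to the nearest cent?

exp(−qT) = exp(−0.039·0.75) = 0.9712;  exp(−rT) = exp(−0.028·0.75) = 0.9792
Put-call parity: C − P = S·e^(−qT) − K·e^(−rT) = 370·0.9712 − 395·0.9792 = 359.3440 − 386.7840 = -27.4400
P = C − (C − P) = 20.73 − (-27.4400) = 48.1700

$48.17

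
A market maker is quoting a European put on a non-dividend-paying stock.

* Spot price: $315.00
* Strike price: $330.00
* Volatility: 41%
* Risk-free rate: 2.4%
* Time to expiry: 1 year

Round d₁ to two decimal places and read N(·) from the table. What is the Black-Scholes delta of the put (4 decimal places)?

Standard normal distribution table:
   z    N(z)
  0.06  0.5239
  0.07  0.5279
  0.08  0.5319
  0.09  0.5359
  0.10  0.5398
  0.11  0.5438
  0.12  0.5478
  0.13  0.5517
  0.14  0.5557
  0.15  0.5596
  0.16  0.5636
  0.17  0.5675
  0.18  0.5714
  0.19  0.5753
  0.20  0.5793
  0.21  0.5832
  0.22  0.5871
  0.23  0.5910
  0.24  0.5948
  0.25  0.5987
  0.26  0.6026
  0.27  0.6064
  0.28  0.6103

σ√T = 0.41 × 1.0000 = 0.4100
d₁ = [ln(315/330) + (0.024 + ½·0.41²)·1] / (σ√T) = (-0.0465 + 0.1080) / 0.4100 = 0.1501 ⇒ 0.15
N(d₁) = N(0.15) = 0.5596
Δ_put = N(d₁) − 1 = 0.5596 − 1 = -0.4404

-0.4404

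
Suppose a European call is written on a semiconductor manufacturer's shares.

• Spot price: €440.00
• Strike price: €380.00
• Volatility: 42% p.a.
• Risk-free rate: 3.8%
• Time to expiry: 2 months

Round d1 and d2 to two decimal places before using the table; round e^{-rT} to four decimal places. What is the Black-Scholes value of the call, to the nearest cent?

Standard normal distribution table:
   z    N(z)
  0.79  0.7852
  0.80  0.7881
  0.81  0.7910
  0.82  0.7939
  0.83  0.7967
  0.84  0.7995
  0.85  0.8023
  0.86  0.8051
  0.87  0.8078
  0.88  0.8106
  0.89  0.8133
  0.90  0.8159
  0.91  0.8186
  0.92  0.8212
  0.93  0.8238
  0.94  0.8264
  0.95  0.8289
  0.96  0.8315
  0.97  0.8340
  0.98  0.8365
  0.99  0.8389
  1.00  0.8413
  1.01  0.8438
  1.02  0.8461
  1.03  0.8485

T = 0.1667;  σ√T = 0.1715
ln(S/K) + (r + σ²/2)T = ln(440/380) + (0.038 + 0.42²/2)·0.1667 = 0.1466 + 0.0210 = 0.1676
d₁ = 0.1676 / 0.1715 = 0.9777 ⇒ 0.98
d₂ = d₁ − σ√T = 0.9777 − 0.1715 = 0.8062 ⇒ 0.81
e^(−rT) = e^(−0.038·0.1667) = 0.9937
N(d₁) = N(0.98) = 0.8365;  N(d₂) = N(0.81) = 0.7910
C = 440·0.8365 − 380·0.9937·0.7910 = 368.0600 − 298.6863 = 69.3737

€69.37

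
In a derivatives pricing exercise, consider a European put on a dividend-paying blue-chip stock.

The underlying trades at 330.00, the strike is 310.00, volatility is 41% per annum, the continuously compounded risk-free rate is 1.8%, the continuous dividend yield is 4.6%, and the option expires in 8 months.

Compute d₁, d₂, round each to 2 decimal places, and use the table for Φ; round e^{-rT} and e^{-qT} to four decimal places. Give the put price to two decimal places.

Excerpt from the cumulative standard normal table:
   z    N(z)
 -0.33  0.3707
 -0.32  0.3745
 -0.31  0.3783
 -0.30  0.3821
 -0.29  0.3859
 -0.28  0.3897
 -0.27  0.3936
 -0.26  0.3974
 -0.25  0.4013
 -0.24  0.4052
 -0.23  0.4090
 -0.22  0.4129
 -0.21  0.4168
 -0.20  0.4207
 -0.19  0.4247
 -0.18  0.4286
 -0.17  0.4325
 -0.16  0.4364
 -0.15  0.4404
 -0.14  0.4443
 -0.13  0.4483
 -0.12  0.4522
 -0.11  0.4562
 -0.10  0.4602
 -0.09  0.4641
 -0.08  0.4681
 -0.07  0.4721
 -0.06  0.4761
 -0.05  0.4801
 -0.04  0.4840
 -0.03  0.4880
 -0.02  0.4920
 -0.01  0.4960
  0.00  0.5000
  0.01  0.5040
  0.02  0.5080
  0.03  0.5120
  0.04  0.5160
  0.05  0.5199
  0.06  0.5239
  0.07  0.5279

35.77

σ√T = 0.41 × 0.8165 = 0.3348
ln(S/K) + (r − q + σ²/2)T = ln(330/310) + (0.018 − 0.046 + 0.41²/2)·0.6667 = 0.0625 + 0.0374 = 0.0999
d₁ = 0.0999 / 0.3348 = 0.2984 ⇒ 0.30
d₂ = d₁ − σ√T = 0.2984 − 0.3348 = -0.0364 ⇒ -0.04
e^(−qT) = e^(−0.046·0.6667) = 0.9698;  e^(−rT) = e^(−0.018·0.6667) = 0.9881
N(−d₂) = N(0.04) = 0.5160;  N(−d₁) = N(-0.30) = 0.3821
P = 310·0.9881·0.5160 − 330·0.9698·0.3821 = 158.0565 − 122.2850 = 35.7715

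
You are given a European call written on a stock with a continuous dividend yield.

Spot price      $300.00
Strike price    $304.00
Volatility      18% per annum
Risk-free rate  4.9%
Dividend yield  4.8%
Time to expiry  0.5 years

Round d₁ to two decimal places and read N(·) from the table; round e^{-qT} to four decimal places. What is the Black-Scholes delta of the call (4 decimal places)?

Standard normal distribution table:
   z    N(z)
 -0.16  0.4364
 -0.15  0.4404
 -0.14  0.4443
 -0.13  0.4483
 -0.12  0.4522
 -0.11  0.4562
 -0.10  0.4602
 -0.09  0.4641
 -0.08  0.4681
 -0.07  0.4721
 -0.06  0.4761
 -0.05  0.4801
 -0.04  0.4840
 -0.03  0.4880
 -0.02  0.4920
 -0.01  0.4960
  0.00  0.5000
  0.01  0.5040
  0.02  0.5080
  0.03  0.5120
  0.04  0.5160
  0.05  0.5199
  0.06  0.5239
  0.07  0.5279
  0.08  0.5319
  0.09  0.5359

0.4725

T = 0.5;  σ√T = 0.1273
d₁ = [ln(300/304) + (0.049 − 0.048 + 0.18²/2)·0.5] / 0.1273 = [-0.0132 + 0.0086] / 0.1273 = -0.0365 → -0.04
N(d₁) = N(-0.04) = 0.4840
Δ_call = exp(−qT)·N(d₁) = 0.9763·0.4840 = 0.4725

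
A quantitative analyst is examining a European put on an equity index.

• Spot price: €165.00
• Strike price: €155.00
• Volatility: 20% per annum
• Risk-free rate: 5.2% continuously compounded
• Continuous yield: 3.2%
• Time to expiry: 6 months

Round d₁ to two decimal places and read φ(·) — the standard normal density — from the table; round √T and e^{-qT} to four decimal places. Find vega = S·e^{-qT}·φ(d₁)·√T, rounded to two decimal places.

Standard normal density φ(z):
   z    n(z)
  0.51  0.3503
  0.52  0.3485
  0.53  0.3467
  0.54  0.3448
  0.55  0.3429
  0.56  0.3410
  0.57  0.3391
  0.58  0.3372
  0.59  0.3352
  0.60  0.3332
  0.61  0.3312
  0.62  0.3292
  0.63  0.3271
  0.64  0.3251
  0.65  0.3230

38.72

σ√T = 0.2·√0.5 = 0.1414
d₁ = [ln(165/155) + (0.052 − 0.032 + 0.2²/2)·0.5] / 0.1414 = [0.0625 + 0.0200] / 0.1414 = 0.5835 which rounds to 0.58
√T = √0.5 = 0.7071
φ(d₁) = φ(0.58) = 0.3372
e^(−qT) = e^(−0.032·0.5) = 0.9841
vega = S·e^(−qT)·φ(d₁)·√T = 165·0.9841·0.3372·0.7071 = 38.7161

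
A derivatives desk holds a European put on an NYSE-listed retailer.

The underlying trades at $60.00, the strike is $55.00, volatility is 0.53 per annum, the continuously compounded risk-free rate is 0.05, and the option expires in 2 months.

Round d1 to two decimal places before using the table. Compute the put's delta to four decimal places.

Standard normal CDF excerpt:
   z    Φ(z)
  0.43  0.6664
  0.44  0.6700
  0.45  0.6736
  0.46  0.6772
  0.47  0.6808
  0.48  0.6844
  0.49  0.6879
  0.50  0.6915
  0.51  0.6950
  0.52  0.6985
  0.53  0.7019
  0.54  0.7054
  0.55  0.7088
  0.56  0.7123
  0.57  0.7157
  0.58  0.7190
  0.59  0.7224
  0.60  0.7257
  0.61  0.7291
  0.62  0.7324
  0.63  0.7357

-0.2912

σ√T = 0.53·√0.1667 = 0.2164
ln(S/K) + (r + σ²/2)T = ln(60/55) + (0.05 + 0.53²/2)·0.1667 = 0.0870 + 0.0317 = 0.1188
d₁ = 0.1188 / 0.2164 = 0.5488 ⇒ 0.55
N(d₁) = N(0.55) = 0.7088
Δ_put = N(d₁) − 1 = 0.7088 − 1 = -0.2912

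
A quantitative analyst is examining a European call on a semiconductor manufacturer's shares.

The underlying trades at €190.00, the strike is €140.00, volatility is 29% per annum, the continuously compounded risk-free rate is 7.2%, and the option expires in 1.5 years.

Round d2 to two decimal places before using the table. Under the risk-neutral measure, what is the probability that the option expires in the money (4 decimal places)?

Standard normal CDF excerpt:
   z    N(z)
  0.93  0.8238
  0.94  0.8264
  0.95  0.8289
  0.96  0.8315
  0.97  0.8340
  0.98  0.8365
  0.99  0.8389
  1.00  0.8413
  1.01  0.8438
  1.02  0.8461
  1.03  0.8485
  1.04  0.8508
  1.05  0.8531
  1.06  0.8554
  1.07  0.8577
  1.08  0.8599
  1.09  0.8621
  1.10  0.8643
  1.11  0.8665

σ√T = 0.29 × 1.2247 = 0.3552
d₁ = [ln(190/140) + (0.072 + 0.29²/2)·1.5] / 0.3552 = [0.3054 + 0.1711] / 0.3552 = 1.3415 ≈ 1.34
d₂ = d₁ − σ√T = 1.3415 − 0.3552 = 0.9863 ≈ 0.99
Pr(exercise) under Q = N(d₂) = 0.8389

0.8389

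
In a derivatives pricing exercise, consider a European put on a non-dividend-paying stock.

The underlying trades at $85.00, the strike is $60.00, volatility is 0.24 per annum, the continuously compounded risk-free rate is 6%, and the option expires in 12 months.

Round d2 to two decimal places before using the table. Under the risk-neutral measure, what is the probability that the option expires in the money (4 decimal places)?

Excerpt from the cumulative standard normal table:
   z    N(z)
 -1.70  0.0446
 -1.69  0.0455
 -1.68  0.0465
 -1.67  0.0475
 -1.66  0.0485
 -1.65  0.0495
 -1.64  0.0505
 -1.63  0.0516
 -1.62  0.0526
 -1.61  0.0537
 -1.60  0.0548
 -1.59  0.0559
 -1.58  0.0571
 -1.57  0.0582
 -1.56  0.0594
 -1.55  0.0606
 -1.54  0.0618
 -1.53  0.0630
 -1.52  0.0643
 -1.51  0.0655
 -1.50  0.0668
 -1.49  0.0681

T = 1;  σ√T = 0.2400
d₁ = [ln(85/60) + (0.06 + 0.24²/2)·1] / 0.2400 = [0.3483 + 0.0888] / 0.2400 = 1.8213 → 1.82
d₂ = d₁ − σ√T = 1.8213 − 0.2400 = 1.5813 → 1.58
Pr(exercise) under Q = N(−d₂) = N(-1.58) = 0.0571

0.0571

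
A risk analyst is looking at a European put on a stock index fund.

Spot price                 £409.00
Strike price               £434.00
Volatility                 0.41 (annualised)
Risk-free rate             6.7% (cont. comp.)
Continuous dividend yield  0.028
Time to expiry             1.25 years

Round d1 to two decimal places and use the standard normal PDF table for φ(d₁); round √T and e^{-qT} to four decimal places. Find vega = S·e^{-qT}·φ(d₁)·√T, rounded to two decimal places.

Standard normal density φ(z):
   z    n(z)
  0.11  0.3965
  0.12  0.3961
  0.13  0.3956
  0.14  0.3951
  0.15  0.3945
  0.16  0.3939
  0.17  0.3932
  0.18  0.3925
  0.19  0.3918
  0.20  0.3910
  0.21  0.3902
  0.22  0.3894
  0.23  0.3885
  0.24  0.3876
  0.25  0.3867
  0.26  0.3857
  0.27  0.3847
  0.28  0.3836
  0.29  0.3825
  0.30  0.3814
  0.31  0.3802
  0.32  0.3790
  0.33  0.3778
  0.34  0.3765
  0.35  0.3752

T = 1.25;  σ√T = 0.4584
d₁ = [ln(409/434) + (0.067 − 0.028 + ½·0.41²)·1.25] / (σ√T) = (-0.0593 + 0.1538) / 0.4584 = 0.2061 ⇒ 0.21
√T = √1.25 = 1.1180
φ(d₁) = φ(0.21) = 0.3902
e^(−qT) = e^(−0.028·1.25) = 0.9656
vega = S·e^(−qT)·φ(d₁)·√T = 409·0.9656·0.3902·1.1180 = 172.2859

172.29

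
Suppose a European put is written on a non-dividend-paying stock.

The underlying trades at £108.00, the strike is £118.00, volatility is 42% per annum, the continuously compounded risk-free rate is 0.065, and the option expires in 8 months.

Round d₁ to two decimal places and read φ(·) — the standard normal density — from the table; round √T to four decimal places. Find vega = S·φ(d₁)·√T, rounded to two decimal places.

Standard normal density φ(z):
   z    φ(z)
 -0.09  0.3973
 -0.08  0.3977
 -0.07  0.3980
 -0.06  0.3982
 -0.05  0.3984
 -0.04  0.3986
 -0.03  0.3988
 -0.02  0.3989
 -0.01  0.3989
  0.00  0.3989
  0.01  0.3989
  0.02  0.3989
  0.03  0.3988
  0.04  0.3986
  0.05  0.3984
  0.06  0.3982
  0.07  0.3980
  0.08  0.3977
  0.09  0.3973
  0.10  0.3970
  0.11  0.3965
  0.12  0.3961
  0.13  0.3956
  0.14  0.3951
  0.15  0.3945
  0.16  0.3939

35.15

σ√T = 0.42·√0.6667 = 0.3429
ln(S/K) + (r + σ²/2)T = ln(108/118) + (0.065 + 0.42²/2)·0.6667 = -0.0886 + 0.1021 = 0.0136
d₁ = 0.0136 / 0.3429 = 0.0396 ≈ 0.04
√T = √0.6667 = 0.8165
φ(d₁) = φ(0.04) = 0.3986
vega = S·φ(d₁)·√T = 108·0.3986·0.8165 = 35.1493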